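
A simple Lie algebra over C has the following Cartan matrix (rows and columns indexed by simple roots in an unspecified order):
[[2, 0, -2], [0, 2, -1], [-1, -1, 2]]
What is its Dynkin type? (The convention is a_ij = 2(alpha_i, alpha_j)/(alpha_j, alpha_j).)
C_3 (sp(6))

The matrix has rank 3 with 2's on the diagonal. Reading the off-diagonal entries as Dynkin edges (a single edge where a_ij = a_ji = -1; a double or triple edge where a_ij * a_ji = 2 or 3), the diagram is a chain of 3 nodes with a double edge at one end; the terminal node there is the unique long simple root (C_3). One simple-root ordering that puts it in standard form is (alpha_2, alpha_3, alpha_1). So the algebra is type C_3, i.e. sp(6).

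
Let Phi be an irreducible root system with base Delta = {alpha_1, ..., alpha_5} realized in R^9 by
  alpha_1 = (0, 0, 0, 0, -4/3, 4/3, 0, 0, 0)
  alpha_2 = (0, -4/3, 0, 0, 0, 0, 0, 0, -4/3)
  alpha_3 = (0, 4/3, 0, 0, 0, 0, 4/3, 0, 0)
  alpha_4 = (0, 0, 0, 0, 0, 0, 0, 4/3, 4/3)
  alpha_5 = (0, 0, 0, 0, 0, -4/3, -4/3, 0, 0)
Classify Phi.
type A_5

Compute the Cartan integers a_ij = 2(alpha_i, alpha_j)/(alpha_j, alpha_j); the resulting 5x5 Cartan matrix is
[[2, 0, 0, 0, -1], [0, 2, -1, -1, 0], [0, -1, 2, 0, -1], [0, -1, 0, 2, 0], [-1, 0, -1, 0, 2]].
All simple roots have the same length, so the diagram is simply laced. The associated Dynkin diagram is a chain of 5 nodes with single edges (A_5), so the type is A_5 (the algebra sl(6)).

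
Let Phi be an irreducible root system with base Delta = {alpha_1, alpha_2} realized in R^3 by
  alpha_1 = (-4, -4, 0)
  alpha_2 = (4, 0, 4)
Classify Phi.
A_2

Compute the Cartan integers a_ij = 2(alpha_i, alpha_j)/(alpha_j, alpha_j); the resulting 2x2 Cartan matrix is
[[2, -1], [-1, 2]].
All simple roots have the same length, so the diagram is simply laced. The associated Dynkin diagram is a chain of 2 nodes with single edges (A_2), so the type is A_2 (the algebra sl(3)).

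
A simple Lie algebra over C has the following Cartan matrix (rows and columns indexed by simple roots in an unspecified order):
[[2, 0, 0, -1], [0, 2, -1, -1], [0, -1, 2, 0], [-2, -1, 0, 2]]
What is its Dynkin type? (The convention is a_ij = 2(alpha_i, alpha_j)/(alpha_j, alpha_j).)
The matrix has rank 4 with 2's on the diagonal. Reading the off-diagonal entries as Dynkin edges (a single edge where a_ij = a_ji = -1; a double or triple edge where a_ij * a_ji = 2 or 3), the diagram is a chain of 4 nodes with a double edge at one end; the terminal node there is the unique short simple root (B_4). One simple-root ordering that puts it in standard form is (alpha_3, alpha_2, alpha_4, alpha_1). So the algebra is type B_4, i.e. so(9).

B_4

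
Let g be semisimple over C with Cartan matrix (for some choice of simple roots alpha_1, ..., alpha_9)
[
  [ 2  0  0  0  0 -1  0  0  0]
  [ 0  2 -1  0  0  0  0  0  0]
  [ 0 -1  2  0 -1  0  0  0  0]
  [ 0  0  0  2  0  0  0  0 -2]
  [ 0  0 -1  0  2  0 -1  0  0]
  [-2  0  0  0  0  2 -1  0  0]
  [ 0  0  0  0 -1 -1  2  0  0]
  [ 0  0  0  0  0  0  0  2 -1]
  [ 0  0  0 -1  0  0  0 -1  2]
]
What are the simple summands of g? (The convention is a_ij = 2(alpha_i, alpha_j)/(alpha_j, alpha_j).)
B6 + C3

The diagram associated to this matrix has two connected components: the simple roots {alpha_1, alpha_2, alpha_3, alpha_5, alpha_6, alpha_7} form a chain of 6 nodes with a double edge at one end; the terminal node there is the unique short simple root (B_6), and {alpha_4, alpha_8, alpha_9} form a chain of 3 nodes with a double edge at one end; the terminal node there is the unique long simple root (C_3). A semisimple Lie algebra decomposes uniquely as the direct sum of simple ideals, one per connected component of its Dynkin diagram, so g ≅ B_6 ⊕ C_3 (dimension 78 + 21 = 99).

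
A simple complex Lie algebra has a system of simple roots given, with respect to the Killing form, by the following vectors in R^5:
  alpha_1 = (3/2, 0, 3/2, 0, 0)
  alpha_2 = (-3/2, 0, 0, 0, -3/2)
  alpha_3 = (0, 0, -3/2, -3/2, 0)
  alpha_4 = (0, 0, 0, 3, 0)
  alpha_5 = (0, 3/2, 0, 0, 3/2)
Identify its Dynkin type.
Compute the Cartan integers a_ij = 2(alpha_i, alpha_j)/(alpha_j, alpha_j); the resulting 5x5 Cartan matrix is
[[2, -1, -1, 0, 0], [-1, 2, 0, 0, -1], [-1, 0, 2, -1, 0], [0, 0, -2, 2, 0], [0, -1, 0, 0, 2]].
The roots have two lengths (squared-length ratio 2:1); the short ones are alpha_{1,2,3,5}. The associated Dynkin diagram is a chain of 5 nodes with a double edge at one end; the terminal node there is the unique long simple root (C_5), so the type is C_5 (the algebra sp(10)).

C_5 (sp(10))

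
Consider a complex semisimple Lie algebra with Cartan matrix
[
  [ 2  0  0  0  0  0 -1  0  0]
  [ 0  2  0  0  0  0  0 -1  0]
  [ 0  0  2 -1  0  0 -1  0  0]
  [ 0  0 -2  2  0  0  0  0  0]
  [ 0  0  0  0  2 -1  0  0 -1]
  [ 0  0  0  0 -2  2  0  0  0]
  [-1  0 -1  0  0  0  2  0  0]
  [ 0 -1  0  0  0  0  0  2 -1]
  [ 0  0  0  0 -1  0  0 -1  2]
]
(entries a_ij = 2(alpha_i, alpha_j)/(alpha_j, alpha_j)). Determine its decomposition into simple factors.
The diagram associated to this matrix has two connected components: the simple roots {alpha_1, alpha_3, alpha_4, alpha_7} form a chain of 4 nodes with a double edge at one end; the terminal node there is the unique long simple root (C_4), and {alpha_2, alpha_5, alpha_6, alpha_8, alpha_9} form a chain of 5 nodes with a double edge at one end; the terminal node there is the unique long simple root (C_5). A semisimple Lie algebra decomposes uniquely as the direct sum of simple ideals, one per connected component of its Dynkin diagram, so g ≅ C_4 ⊕ C_5 (dimension 36 + 55 = 91).

type C_4 ⊕ type C_5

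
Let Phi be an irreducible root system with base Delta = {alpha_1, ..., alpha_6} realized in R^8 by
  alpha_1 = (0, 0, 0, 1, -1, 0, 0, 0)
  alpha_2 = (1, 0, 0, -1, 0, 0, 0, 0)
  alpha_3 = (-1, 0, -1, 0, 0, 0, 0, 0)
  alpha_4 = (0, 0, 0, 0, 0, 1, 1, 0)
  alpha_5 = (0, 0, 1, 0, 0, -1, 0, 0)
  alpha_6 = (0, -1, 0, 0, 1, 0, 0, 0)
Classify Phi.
Compute the Cartan integers a_ij = 2(alpha_i, alpha_j)/(alpha_j, alpha_j); the resulting 6x6 Cartan matrix is
[[2, -1, 0, 0, 0, -1], [-1, 2, -1, 0, 0, 0], [0, -1, 2, 0, -1, 0], [0, 0, 0, 2, -1, 0], [0, 0, -1, -1, 2, 0], [-1, 0, 0, 0, 0, 2]].
All simple roots have the same length, so the diagram is simply laced. The associated Dynkin diagram is a chain of 6 nodes with single edges (A_6), so the type is A_6 (the algebra sl(7)).

type A_6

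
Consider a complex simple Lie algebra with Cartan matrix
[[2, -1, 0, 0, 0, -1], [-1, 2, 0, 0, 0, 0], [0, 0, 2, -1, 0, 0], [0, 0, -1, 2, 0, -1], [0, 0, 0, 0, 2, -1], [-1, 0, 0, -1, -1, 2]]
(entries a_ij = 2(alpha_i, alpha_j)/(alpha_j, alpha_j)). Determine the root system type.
The matrix has rank 6 with 2's on the diagonal. Reading the off-diagonal entries as Dynkin edges (a single edge where a_ij = a_ji = -1; a double or triple edge where a_ij * a_ji = 2 or 3), the diagram is a chain of 5 nodes with one extra node attached to the third node from one end (E_6). One simple-root ordering that puts it in standard form is (alpha_3, alpha_5, alpha_4, alpha_6, alpha_1, alpha_2). So the algebra is type E_6.

type E_6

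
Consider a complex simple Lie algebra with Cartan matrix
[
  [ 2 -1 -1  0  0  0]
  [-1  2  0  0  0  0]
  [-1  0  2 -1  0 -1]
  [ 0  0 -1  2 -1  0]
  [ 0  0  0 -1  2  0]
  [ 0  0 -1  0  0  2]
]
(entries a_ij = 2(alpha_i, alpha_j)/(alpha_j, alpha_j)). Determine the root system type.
The matrix has rank 6 with 2's on the diagonal. Reading the off-diagonal entries as Dynkin edges (a single edge where a_ij = a_ji = -1; a double or triple edge where a_ij * a_ji = 2 or 3), the diagram is a chain of 5 nodes with one extra node attached to the third node from one end (E_6). One simple-root ordering that puts it in standard form is (alpha_5, alpha_6, alpha_4, alpha_3, alpha_1, alpha_2). So the algebra is type E_6.

E_6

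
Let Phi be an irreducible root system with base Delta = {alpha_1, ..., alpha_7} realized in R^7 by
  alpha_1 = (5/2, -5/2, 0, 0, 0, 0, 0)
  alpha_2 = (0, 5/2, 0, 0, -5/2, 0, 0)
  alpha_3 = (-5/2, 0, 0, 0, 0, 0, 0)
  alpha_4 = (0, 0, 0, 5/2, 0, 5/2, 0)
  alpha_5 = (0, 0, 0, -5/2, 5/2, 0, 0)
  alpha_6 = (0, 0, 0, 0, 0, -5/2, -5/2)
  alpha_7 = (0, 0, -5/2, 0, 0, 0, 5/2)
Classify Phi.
Compute the Cartan integers a_ij = 2(alpha_i, alpha_j)/(alpha_j, alpha_j); the resulting 7x7 Cartan matrix is
[[2, -1, -2, 0, 0, 0, 0], [-1, 2, 0, 0, -1, 0, 0], [-1, 0, 2, 0, 0, 0, 0], [0, 0, 0, 2, -1, -1, 0], [0, -1, 0, -1, 2, 0, 0], [0, 0, 0, -1, 0, 2, -1], [0, 0, 0, 0, 0, -1, 2]].
The roots have two lengths (squared-length ratio 2:1); the short ones are alpha_{3}. The associated Dynkin diagram is a chain of 7 nodes with a double edge at one end; the terminal node there is the unique short simple root (B_7), so the type is B_7 (the algebra so(15)).

B7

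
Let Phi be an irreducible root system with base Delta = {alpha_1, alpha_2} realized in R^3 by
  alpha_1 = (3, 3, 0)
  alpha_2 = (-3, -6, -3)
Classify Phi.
Compute the Cartan integers a_ij = 2(alpha_i, alpha_j)/(alpha_j, alpha_j); the resulting 2x2 Cartan matrix is
[[2, -1], [-3, 2]].
The roots have two lengths (squared-length ratio 3:1); the short ones are alpha_{1}. The associated Dynkin diagram is two nodes joined by a triple edge (G_2), so the type is G_2.

G_2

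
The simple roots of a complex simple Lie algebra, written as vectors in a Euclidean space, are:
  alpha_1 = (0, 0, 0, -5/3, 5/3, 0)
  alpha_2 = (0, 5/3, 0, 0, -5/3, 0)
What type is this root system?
Compute the Cartan integers a_ij = 2(alpha_i, alpha_j)/(alpha_j, alpha_j); the resulting 2x2 Cartan matrix is
[[2, -1], [-1, 2]].
All simple roots have the same length, so the diagram is simply laced. The associated Dynkin diagram is a chain of 2 nodes with single edges (A_2), so the type is A_2 (the algebra sl(3)).

A2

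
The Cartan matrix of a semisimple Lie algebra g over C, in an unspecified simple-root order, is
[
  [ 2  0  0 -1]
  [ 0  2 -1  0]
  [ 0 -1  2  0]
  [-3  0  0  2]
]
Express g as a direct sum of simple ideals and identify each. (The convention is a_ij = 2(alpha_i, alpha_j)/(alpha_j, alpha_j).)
The diagram associated to this matrix has two connected components: the simple roots {alpha_2, alpha_3} form a chain of 2 nodes with single edges (A_2), and {alpha_1, alpha_4} form two nodes joined by a triple edge (G_2). A semisimple Lie algebra decomposes uniquely as the direct sum of simple ideals, one per connected component of its Dynkin diagram, so g ≅ A_2 ⊕ G_2 (dimension 8 + 14 = 22).

A2 ⊕ G2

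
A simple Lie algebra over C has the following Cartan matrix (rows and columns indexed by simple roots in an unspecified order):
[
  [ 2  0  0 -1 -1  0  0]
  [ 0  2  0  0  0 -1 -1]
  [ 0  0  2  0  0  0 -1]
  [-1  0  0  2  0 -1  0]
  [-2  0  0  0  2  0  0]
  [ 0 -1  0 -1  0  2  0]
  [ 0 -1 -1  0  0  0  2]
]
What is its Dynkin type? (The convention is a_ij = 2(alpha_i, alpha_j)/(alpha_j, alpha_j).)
The matrix has rank 7 with 2's on the diagonal. Reading the off-diagonal entries as Dynkin edges (a single edge where a_ij = a_ji = -1; a double or triple edge where a_ij * a_ji = 2 or 3), the diagram is a chain of 7 nodes with a double edge at one end; the terminal node there is the unique long simple root (C_7). One simple-root ordering that puts it in standard form is (alpha_3, alpha_7, alpha_2, alpha_6, alpha_4, alpha_1, alpha_5). So the algebra is type C_7, i.e. sp(14).

C_7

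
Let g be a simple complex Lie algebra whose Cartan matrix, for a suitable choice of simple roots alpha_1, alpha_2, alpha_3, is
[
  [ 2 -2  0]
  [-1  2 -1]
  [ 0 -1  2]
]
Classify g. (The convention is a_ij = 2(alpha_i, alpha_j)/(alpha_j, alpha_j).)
The matrix has rank 3 with 2's on the diagonal. Reading the off-diagonal entries as Dynkin edges (a single edge where a_ij = a_ji = -1; a double or triple edge where a_ij * a_ji = 2 or 3), the diagram is a chain of 3 nodes with a double edge at one end; the terminal node there is the unique long simple root (C_3). One simple-root ordering that puts it in standard form is (alpha_3, alpha_2, alpha_1). So the algebra is type C_3, i.e. sp(6).

C3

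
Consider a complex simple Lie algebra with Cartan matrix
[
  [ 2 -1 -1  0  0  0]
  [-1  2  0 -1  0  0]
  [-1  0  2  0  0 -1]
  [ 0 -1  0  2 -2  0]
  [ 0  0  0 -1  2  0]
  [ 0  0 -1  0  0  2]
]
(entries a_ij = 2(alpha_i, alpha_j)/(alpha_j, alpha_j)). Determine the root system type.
The matrix has rank 6 with 2's on the diagonal. Reading the off-diagonal entries as Dynkin edges (a single edge where a_ij = a_ji = -1; a double or triple edge where a_ij * a_ji = 2 or 3), the diagram is a chain of 6 nodes with a double edge at one end; the terminal node there is the unique short simple root (B_6). One simple-root ordering that puts it in standard form is (alpha_6, alpha_3, alpha_1, alpha_2, alpha_4, alpha_5). So the algebra is type B_6, i.e. so(13).

type B_6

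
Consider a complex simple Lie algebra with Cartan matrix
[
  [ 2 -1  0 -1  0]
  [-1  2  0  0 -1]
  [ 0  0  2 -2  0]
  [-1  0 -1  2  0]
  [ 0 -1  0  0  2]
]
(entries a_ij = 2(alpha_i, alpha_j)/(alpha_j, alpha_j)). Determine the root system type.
type C_5

The matrix has rank 5 with 2's on the diagonal. Reading the off-diagonal entries as Dynkin edges (a single edge where a_ij = a_ji = -1; a double or triple edge where a_ij * a_ji = 2 or 3), the diagram is a chain of 5 nodes with a double edge at one end; the terminal node there is the unique long simple root (C_5). One simple-root ordering that puts it in standard form is (alpha_5, alpha_2, alpha_1, alpha_4, alpha_3). So the algebra is type C_5, i.e. sp(10).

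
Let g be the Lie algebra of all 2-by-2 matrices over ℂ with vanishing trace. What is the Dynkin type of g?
A_1

This is sl(2), which has dimension 2^2 - 1 = 3 and rank 2 - 1 = 1 (a Cartan subalgebra is the diagonal traceless matrices). In the classification of classical Lie algebras, the special linear algebra sl(n+1) has type A_n; here n = 1, so the Dynkin diagram is a chain of 1 nodes with single edges (A_1). Hence the type is A_1.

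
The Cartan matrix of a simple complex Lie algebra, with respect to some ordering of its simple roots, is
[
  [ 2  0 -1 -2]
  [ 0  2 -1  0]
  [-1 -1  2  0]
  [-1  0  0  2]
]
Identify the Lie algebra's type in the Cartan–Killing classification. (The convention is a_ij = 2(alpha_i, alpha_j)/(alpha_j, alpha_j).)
The matrix has rank 4 with 2's on the diagonal. Reading the off-diagonal entries as Dynkin edges (a single edge where a_ij = a_ji = -1; a double or triple edge where a_ij * a_ji = 2 or 3), the diagram is a chain of 4 nodes with a double edge at one end; the terminal node there is the unique short simple root (B_4). One simple-root ordering that puts it in standard form is (alpha_2, alpha_3, alpha_1, alpha_4). So the algebra is type B_4, i.e. so(9).

B_4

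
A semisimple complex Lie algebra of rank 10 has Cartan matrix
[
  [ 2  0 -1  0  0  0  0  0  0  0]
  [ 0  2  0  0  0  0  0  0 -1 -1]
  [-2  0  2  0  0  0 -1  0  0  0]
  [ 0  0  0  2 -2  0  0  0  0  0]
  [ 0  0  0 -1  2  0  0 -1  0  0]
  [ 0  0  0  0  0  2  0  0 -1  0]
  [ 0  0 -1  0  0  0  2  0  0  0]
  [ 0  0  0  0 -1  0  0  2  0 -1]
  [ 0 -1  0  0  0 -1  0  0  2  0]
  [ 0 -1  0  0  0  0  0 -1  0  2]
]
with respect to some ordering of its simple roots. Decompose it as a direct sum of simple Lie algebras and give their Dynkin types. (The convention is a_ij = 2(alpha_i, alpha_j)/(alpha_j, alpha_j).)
The diagram associated to this matrix has two connected components: the simple roots {alpha_1, alpha_3, alpha_7} form a chain of 3 nodes with a double edge at one end; the terminal node there is the unique short simple root (B_3), and {alpha_2, alpha_4, alpha_5, alpha_6, alpha_8, alpha_9, alpha_10} form a chain of 7 nodes with a double edge at one end; the terminal node there is the unique long simple root (C_7). A semisimple Lie algebra decomposes uniquely as the direct sum of simple ideals, one per connected component of its Dynkin diagram, so g ≅ B_3 ⊕ C_7 (dimension 21 + 105 = 126).

B_3 + C_7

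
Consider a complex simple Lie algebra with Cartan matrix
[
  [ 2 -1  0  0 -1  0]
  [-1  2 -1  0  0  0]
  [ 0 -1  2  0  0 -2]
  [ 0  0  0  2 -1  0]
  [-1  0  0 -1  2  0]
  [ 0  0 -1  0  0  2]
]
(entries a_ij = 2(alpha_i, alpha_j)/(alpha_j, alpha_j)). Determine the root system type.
The matrix has rank 6 with 2's on the diagonal. Reading the off-diagonal entries as Dynkin edges (a single edge where a_ij = a_ji = -1; a double or triple edge where a_ij * a_ji = 2 or 3), the diagram is a chain of 6 nodes with a double edge at one end; the terminal node there is the unique short simple root (B_6). One simple-root ordering that puts it in standard form is (alpha_4, alpha_5, alpha_1, alpha_2, alpha_3, alpha_6). So the algebra is type B_6, i.e. so(13).

B6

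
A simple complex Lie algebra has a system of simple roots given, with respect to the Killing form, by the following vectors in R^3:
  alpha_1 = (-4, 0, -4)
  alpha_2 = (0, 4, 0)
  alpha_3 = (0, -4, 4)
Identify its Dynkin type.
B_3 (so(7))

Compute the Cartan integers a_ij = 2(alpha_i, alpha_j)/(alpha_j, alpha_j); the resulting 3x3 Cartan matrix is
[[2, 0, -1], [0, 2, -1], [-1, -2, 2]].
The roots have two lengths (squared-length ratio 2:1); the short ones are alpha_{2}. The associated Dynkin diagram is a chain of 3 nodes with a double edge at one end; the terminal node there is the unique short simple root (B_3), so the type is B_3 (the algebra so(7)).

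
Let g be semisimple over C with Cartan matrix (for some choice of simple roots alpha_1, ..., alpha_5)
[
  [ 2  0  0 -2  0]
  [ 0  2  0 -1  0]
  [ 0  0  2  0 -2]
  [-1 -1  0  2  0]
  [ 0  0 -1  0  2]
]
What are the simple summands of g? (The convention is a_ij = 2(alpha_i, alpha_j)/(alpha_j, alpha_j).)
type B_2 + type C_3

The diagram associated to this matrix has two connected components: the simple roots {alpha_3, alpha_5} form a chain of 2 nodes with a double edge at one end; the terminal node there is the unique short simple root (B_2), and {alpha_1, alpha_2, alpha_4} form a chain of 3 nodes with a double edge at one end; the terminal node there is the unique long simple root (C_3). A semisimple Lie algebra decomposes uniquely as the direct sum of simple ideals, one per connected component of its Dynkin diagram, so g ≅ B_2 ⊕ C_3 (dimension 10 + 21 = 31).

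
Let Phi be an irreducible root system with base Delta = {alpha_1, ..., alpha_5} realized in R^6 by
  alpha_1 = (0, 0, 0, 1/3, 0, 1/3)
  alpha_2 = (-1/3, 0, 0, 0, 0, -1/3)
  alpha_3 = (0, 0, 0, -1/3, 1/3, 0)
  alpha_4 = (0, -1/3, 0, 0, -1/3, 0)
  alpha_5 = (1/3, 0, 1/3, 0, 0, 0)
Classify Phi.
A5

Compute the Cartan integers a_ij = 2(alpha_i, alpha_j)/(alpha_j, alpha_j); the resulting 5x5 Cartan matrix is
[[2, -1, -1, 0, 0], [-1, 2, 0, 0, -1], [-1, 0, 2, -1, 0], [0, 0, -1, 2, 0], [0, -1, 0, 0, 2]].
All simple roots have the same length, so the diagram is simply laced. The associated Dynkin diagram is a chain of 5 nodes with single edges (A_5), so the type is A_5 (the algebra sl(6)).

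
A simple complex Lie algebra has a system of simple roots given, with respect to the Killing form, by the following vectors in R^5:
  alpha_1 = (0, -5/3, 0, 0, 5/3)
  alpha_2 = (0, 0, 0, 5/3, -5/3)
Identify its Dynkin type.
A2

Compute the Cartan integers a_ij = 2(alpha_i, alpha_j)/(alpha_j, alpha_j); the resulting 2x2 Cartan matrix is
[[2, -1], [-1, 2]].
All simple roots have the same length, so the diagram is simply laced. The associated Dynkin diagram is a chain of 2 nodes with single edges (A_2), so the type is A_2 (the algebra sl(3)).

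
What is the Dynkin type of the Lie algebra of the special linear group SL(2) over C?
This is sl(2), which has dimension 2^2 - 1 = 3 and rank 2 - 1 = 1 (a Cartan subalgebra is the diagonal traceless matrices). In the classification of classical Lie algebras, the special linear algebra sl(n+1) has type A_n; here n = 1, so the Dynkin diagram is a chain of 1 nodes with single edges (A_1). Hence the type is A_1.

A_1 (sl(2))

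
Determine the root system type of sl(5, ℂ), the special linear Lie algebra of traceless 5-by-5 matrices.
A_4 (sl(5))

This is sl(5), which has dimension 5^2 - 1 = 24 and rank 5 - 1 = 4 (a Cartan subalgebra is the diagonal traceless matrices). In the classification of classical Lie algebras, the special linear algebra sl(n+1) has type A_n; here n = 4, so the Dynkin diagram is a chain of 4 nodes with single edges (A_4). Hence the type is A_4.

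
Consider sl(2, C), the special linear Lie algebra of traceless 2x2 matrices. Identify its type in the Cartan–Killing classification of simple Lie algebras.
A_1 (sl(2))

This is sl(2), which has dimension 2^2 - 1 = 3 and rank 2 - 1 = 1 (a Cartan subalgebra is the diagonal traceless matrices). In the classification of classical Lie algebras, the special linear algebra sl(n+1) has type A_n; here n = 1, so the Dynkin diagram is a chain of 1 nodes with single edges (A_1). Hence the type is A_1.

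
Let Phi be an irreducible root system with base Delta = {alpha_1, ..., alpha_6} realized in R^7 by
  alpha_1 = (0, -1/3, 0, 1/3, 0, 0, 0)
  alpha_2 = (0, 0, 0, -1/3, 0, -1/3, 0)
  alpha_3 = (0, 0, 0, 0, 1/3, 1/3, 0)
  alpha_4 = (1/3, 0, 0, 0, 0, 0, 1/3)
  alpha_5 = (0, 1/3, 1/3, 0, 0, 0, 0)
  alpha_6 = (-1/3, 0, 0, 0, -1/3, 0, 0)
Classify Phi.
A_6 (sl(7))

Compute the Cartan integers a_ij = 2(alpha_i, alpha_j)/(alpha_j, alpha_j); the resulting 6x6 Cartan matrix is
[[2, -1, 0, 0, -1, 0], [-1, 2, -1, 0, 0, 0], [0, -1, 2, 0, 0, -1], [0, 0, 0, 2, 0, -1], [-1, 0, 0, 0, 2, 0], [0, 0, -1, -1, 0, 2]].
All simple roots have the same length, so the diagram is simply laced. The associated Dynkin diagram is a chain of 6 nodes with single edges (A_6), so the type is A_6 (the algebra sl(7)).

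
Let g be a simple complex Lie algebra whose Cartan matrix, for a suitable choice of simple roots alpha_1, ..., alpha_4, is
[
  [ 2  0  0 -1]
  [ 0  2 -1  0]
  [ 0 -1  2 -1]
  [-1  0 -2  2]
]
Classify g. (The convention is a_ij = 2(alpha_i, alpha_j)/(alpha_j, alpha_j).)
The matrix has rank 4 with 2's on the diagonal. Reading the off-diagonal entries as Dynkin edges (a single edge where a_ij = a_ji = -1; a double or triple edge where a_ij * a_ji = 2 or 3), the diagram is a chain of 4 nodes with a double edge between the middle two (F_4). One simple-root ordering that puts it in standard form is (alpha_1, alpha_4, alpha_3, alpha_2). So the algebra is type F_4.

F_4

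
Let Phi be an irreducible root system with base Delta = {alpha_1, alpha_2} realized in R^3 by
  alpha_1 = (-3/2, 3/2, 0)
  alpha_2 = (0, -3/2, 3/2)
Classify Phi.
type A_2

Compute the Cartan integers a_ij = 2(alpha_i, alpha_j)/(alpha_j, alpha_j); the resulting 2x2 Cartan matrix is
[[2, -1], [-1, 2]].
All simple roots have the same length, so the diagram is simply laced. The associated Dynkin diagram is a chain of 2 nodes with single edges (A_2), so the type is A_2 (the algebra sl(3)).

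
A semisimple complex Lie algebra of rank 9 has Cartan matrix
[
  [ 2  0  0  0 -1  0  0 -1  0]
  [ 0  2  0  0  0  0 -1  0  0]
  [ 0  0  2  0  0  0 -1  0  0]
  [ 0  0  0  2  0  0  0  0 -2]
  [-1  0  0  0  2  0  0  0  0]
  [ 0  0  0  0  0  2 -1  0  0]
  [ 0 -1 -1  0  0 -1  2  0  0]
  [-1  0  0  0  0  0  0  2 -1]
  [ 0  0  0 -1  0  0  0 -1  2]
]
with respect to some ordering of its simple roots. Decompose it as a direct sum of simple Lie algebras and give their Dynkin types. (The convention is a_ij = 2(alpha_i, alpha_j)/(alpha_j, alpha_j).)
C_5 ⊕ D_4

The diagram associated to this matrix has two connected components: the simple roots {alpha_1, alpha_4, alpha_5, alpha_8, alpha_9} form a chain of 5 nodes with a double edge at one end; the terminal node there is the unique long simple root (C_5), and {alpha_2, alpha_3, alpha_6, alpha_7} form a chain of 2 nodes with a fork of two nodes at one end (D_4). A semisimple Lie algebra decomposes uniquely as the direct sum of simple ideals, one per connected component of its Dynkin diagram, so g ≅ C_5 ⊕ D_4 (dimension 55 + 28 = 83).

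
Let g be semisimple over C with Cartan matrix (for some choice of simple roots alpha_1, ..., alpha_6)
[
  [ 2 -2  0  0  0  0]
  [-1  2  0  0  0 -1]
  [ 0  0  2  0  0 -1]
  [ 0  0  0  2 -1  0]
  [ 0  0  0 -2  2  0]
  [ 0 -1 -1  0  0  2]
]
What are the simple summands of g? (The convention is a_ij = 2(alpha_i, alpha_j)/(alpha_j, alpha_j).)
B2 ⊕ C4

The diagram associated to this matrix has two connected components: the simple roots {alpha_4, alpha_5} form a chain of 2 nodes with a double edge at one end; the terminal node there is the unique short simple root (B_2), and {alpha_1, alpha_2, alpha_3, alpha_6} form a chain of 4 nodes with a double edge at one end; the terminal node there is the unique long simple root (C_4). A semisimple Lie algebra decomposes uniquely as the direct sum of simple ideals, one per connected component of its Dynkin diagram, so g ≅ B_2 ⊕ C_4 (dimension 10 + 36 = 46).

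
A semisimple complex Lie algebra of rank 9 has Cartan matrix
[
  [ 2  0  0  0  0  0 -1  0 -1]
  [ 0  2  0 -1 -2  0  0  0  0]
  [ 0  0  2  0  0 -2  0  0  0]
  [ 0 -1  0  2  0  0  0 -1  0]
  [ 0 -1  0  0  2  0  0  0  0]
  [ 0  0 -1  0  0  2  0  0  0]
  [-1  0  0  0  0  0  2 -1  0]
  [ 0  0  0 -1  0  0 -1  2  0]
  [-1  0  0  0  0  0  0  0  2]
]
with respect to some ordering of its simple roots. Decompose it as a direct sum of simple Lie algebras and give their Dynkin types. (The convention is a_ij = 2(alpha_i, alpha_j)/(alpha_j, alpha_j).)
B2 ⊕ B7

The diagram associated to this matrix has two connected components: the simple roots {alpha_3, alpha_6} form a chain of 2 nodes with a double edge at one end; the terminal node there is the unique short simple root (B_2), and {alpha_1, alpha_2, alpha_4, alpha_5, alpha_7, alpha_8, alpha_9} form a chain of 7 nodes with a double edge at one end; the terminal node there is the unique short simple root (B_7). A semisimple Lie algebra decomposes uniquely as the direct sum of simple ideals, one per connected component of its Dynkin diagram, so g ≅ B_2 ⊕ B_7 (dimension 10 + 105 = 115).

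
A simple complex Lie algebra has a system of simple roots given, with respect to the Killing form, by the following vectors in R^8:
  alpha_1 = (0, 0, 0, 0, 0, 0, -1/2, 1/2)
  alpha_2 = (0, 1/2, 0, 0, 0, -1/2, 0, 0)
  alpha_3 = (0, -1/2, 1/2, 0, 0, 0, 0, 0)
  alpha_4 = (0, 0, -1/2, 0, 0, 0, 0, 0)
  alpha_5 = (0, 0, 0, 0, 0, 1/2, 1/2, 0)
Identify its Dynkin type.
Compute the Cartan integers a_ij = 2(alpha_i, alpha_j)/(alpha_j, alpha_j); the resulting 5x5 Cartan matrix is
[[2, 0, 0, 0, -1], [0, 2, -1, 0, -1], [0, -1, 2, -2, 0], [0, 0, -1, 2, 0], [-1, -1, 0, 0, 2]].
The roots have two lengths (squared-length ratio 2:1); the short ones are alpha_{4}. The associated Dynkin diagram is a chain of 5 nodes with a double edge at one end; the terminal node there is the unique short simple root (B_5), so the type is B_5 (the algebra so(11)).

B_5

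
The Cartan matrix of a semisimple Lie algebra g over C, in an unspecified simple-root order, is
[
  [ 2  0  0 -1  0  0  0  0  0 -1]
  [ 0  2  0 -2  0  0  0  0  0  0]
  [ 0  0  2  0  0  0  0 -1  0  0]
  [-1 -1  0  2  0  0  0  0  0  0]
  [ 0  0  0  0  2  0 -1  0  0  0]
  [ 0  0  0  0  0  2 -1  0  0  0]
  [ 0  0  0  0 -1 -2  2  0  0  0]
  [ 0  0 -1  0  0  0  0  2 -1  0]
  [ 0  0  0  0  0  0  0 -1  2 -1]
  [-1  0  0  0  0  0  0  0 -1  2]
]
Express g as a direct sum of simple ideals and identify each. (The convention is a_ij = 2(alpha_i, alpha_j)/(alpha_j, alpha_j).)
B_3 (so(7)) ⊕ C_7 (sp(14))

The diagram associated to this matrix has two connected components: the simple roots {alpha_5, alpha_6, alpha_7} form a chain of 3 nodes with a double edge at one end; the terminal node there is the unique short simple root (B_3), and {alpha_1, alpha_2, alpha_3, alpha_4, alpha_8, alpha_9, alpha_10} form a chain of 7 nodes with a double edge at one end; the terminal node there is the unique long simple root (C_7). A semisimple Lie algebra decomposes uniquely as the direct sum of simple ideals, one per connected component of its Dynkin diagram, so g ≅ B_3 ⊕ C_7 (dimension 21 + 105 = 126).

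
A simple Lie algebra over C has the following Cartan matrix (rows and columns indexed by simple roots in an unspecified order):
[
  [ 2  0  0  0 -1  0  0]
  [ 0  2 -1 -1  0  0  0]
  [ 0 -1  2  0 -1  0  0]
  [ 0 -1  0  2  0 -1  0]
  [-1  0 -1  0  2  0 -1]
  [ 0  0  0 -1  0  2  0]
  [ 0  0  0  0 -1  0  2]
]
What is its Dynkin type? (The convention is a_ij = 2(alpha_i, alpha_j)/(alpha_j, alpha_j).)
D_7

The matrix has rank 7 with 2's on the diagonal. Reading the off-diagonal entries as Dynkin edges (a single edge where a_ij = a_ji = -1; a double or triple edge where a_ij * a_ji = 2 or 3), the diagram is a chain of 5 nodes with a fork of two nodes at one end (D_7). One simple-root ordering that puts it in standard form is (alpha_6, alpha_4, alpha_2, alpha_3, alpha_5, alpha_1, alpha_7). So the algebra is type D_7, i.e. so(14).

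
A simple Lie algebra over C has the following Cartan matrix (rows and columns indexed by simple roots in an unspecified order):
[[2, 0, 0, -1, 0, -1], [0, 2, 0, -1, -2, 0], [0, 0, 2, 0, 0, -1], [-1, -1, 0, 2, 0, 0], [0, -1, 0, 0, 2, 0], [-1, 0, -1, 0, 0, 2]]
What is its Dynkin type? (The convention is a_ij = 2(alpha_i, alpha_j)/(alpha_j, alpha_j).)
type B_6

The matrix has rank 6 with 2's on the diagonal. Reading the off-diagonal entries as Dynkin edges (a single edge where a_ij = a_ji = -1; a double or triple edge where a_ij * a_ji = 2 or 3), the diagram is a chain of 6 nodes with a double edge at one end; the terminal node there is the unique short simple root (B_6). One simple-root ordering that puts it in standard form is (alpha_3, alpha_6, alpha_1, alpha_4, alpha_2, alpha_5). So the algebra is type B_6, i.e. so(13).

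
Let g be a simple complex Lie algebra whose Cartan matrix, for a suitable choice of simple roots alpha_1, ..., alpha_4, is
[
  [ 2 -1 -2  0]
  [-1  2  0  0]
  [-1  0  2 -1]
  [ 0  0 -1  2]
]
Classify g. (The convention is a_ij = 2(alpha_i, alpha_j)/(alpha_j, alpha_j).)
The matrix has rank 4 with 2's on the diagonal. Reading the off-diagonal entries as Dynkin edges (a single edge where a_ij = a_ji = -1; a double or triple edge where a_ij * a_ji = 2 or 3), the diagram is a chain of 4 nodes with a double edge between the middle two (F_4). One simple-root ordering that puts it in standard form is (alpha_2, alpha_1, alpha_3, alpha_4). So the algebra is type F_4.

F_4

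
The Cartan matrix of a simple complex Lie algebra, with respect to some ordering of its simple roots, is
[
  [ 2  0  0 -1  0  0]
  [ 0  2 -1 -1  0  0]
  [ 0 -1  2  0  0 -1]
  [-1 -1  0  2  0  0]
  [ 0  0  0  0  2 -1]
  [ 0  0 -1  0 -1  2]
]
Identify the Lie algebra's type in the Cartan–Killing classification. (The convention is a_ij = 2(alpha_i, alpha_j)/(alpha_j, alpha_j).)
The matrix has rank 6 with 2's on the diagonal. Reading the off-diagonal entries as Dynkin edges (a single edge where a_ij = a_ji = -1; a double or triple edge where a_ij * a_ji = 2 or 3), the diagram is a chain of 6 nodes with single edges (A_6). One simple-root ordering that puts it in standard form is (alpha_1, alpha_4, alpha_2, alpha_3, alpha_6, alpha_5). So the algebra is type A_6, i.e. sl(7).

type A_6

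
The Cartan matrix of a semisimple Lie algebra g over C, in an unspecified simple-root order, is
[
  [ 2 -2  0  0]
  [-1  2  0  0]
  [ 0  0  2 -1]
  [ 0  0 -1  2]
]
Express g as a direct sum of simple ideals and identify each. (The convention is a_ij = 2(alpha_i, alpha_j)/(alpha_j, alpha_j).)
A_2 ⊕ B_2

The diagram associated to this matrix has two connected components: the simple roots {alpha_3, alpha_4} form a chain of 2 nodes with single edges (A_2), and {alpha_1, alpha_2} form a chain of 2 nodes with a double edge at one end; the terminal node there is the unique short simple root (B_2). A semisimple Lie algebra decomposes uniquely as the direct sum of simple ideals, one per connected component of its Dynkin diagram, so g ≅ A_2 ⊕ B_2 (dimension 8 + 10 = 18).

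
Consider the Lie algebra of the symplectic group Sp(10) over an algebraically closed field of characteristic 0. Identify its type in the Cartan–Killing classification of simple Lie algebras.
This is sp(10), which has dimension 10(10+1)/2 = 55 and rank 10/2 = 5. In the classification of classical Lie algebras, the symplectic algebra sp(2n) has type C_n; here n = 5, so the Dynkin diagram is a chain of 5 nodes with a double edge at one end; the terminal node there is the unique long simple root (C_5). Hence the type is C_5.

type C_5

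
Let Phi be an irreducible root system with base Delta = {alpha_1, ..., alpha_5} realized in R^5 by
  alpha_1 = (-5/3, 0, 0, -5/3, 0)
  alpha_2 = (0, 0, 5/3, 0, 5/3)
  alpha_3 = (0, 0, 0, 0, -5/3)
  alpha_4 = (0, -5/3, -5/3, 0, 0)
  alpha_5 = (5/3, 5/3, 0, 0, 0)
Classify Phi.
B_5

Compute the Cartan integers a_ij = 2(alpha_i, alpha_j)/(alpha_j, alpha_j); the resulting 5x5 Cartan matrix is
[[2, 0, 0, 0, -1], [0, 2, -2, -1, 0], [0, -1, 2, 0, 0], [0, -1, 0, 2, -1], [-1, 0, 0, -1, 2]].
The roots have two lengths (squared-length ratio 2:1); the short ones are alpha_{3}. The associated Dynkin diagram is a chain of 5 nodes with a double edge at one end; the terminal node there is the unique short simple root (B_5), so the type is B_5 (the algebra so(11)).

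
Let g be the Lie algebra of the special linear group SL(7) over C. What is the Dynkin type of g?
type A_6

This is sl(7), which has dimension 7^2 - 1 = 48 and rank 7 - 1 = 6 (a Cartan subalgebra is the diagonal traceless matrices). In the classification of classical Lie algebras, the special linear algebra sl(n+1) has type A_n; here n = 6, so the Dynkin diagram is a chain of 6 nodes with single edges (A_6). Hence the type is A_6.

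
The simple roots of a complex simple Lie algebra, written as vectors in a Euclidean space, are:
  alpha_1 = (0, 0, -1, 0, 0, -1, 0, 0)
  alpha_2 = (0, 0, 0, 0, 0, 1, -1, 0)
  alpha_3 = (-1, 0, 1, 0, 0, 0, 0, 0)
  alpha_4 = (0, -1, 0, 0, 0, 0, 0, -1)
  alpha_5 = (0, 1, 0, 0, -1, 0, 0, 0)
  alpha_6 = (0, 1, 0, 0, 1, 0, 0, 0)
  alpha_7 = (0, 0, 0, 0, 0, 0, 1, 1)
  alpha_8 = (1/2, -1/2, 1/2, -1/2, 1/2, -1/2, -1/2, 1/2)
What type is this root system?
Compute the Cartan integers a_ij = 2(alpha_i, alpha_j)/(alpha_j, alpha_j); the resulting 8x8 Cartan matrix is
[[2, -1, -1, 0, 0, 0, 0, 0], [-1, 2, 0, 0, 0, 0, -1, 0], [-1, 0, 2, 0, 0, 0, 0, 0], [0, 0, 0, 2, -1, -1, -1, 0], [0, 0, 0, -1, 2, 0, 0, -1], [0, 0, 0, -1, 0, 2, 0, 0], [0, -1, 0, -1, 0, 0, 2, 0], [0, 0, 0, 0, -1, 0, 0, 2]].
All simple roots have the same length, so the diagram is simply laced. The associated Dynkin diagram is a chain of 7 nodes with one extra node attached to the third node from one end (E_8), so the type is E_8.

E_8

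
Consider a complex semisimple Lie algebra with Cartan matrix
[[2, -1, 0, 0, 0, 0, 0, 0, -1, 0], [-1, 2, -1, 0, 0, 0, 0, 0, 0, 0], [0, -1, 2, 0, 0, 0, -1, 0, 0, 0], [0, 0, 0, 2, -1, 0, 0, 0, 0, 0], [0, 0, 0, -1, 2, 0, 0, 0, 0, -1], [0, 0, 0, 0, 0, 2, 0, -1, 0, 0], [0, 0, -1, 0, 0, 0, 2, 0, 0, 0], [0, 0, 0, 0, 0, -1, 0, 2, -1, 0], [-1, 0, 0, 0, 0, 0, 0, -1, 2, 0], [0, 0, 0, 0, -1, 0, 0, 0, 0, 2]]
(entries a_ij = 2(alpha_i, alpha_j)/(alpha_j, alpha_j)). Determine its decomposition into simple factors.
type A_3 ⊕ type A_7

The diagram associated to this matrix has two connected components: the simple roots {alpha_4, alpha_5, alpha_10} form a chain of 3 nodes with single edges (A_3), and {alpha_1, alpha_2, alpha_3, alpha_6, alpha_7, alpha_8, alpha_9} form a chain of 7 nodes with single edges (A_7). A semisimple Lie algebra decomposes uniquely as the direct sum of simple ideals, one per connected component of its Dynkin diagram, so g ≅ A_3 ⊕ A_7 (dimension 15 + 63 = 78).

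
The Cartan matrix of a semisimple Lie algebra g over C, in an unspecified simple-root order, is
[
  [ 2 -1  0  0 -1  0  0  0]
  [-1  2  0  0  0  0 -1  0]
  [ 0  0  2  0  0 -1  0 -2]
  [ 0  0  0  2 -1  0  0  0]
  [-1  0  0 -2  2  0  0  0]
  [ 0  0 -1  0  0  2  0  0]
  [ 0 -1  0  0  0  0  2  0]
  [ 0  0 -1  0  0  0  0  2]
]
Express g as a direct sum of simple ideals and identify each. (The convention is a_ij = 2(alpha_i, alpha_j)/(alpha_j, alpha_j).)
The diagram associated to this matrix has two connected components: the simple roots {alpha_3, alpha_6, alpha_8} form a chain of 3 nodes with a double edge at one end; the terminal node there is the unique short simple root (B_3), and {alpha_1, alpha_2, alpha_4, alpha_5, alpha_7} form a chain of 5 nodes with a double edge at one end; the terminal node there is the unique short simple root (B_5). A semisimple Lie algebra decomposes uniquely as the direct sum of simple ideals, one per connected component of its Dynkin diagram, so g ≅ B_3 ⊕ B_5 (dimension 21 + 55 = 76).

B3 + B5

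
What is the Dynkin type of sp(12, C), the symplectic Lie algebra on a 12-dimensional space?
C6

This is sp(12), which has dimension 12(12+1)/2 = 78 and rank 12/2 = 6. In the classification of classical Lie algebras, the symplectic algebra sp(2n) has type C_n; here n = 6, so the Dynkin diagram is a chain of 6 nodes with a double edge at one end; the terminal node there is the unique long simple root (C_6). Hence the type is C_6.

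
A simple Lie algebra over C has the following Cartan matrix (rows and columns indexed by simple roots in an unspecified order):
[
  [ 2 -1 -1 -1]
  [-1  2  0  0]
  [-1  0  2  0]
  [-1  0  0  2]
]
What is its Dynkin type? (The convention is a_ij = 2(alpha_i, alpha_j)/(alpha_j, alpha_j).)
D_4 (so(8))

The matrix has rank 4 with 2's on the diagonal. Reading the off-diagonal entries as Dynkin edges (a single edge where a_ij = a_ji = -1; a double or triple edge where a_ij * a_ji = 2 or 3), the diagram is a chain of 2 nodes with a fork of two nodes at one end (D_4). One simple-root ordering that puts it in standard form is (alpha_4, alpha_1, alpha_3, alpha_2). So the algebra is type D_4, i.e. so(8).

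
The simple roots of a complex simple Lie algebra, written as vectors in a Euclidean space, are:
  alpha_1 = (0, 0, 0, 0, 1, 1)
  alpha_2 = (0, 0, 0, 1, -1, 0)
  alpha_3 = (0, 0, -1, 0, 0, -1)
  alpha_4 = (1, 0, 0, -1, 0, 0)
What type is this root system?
Compute the Cartan integers a_ij = 2(alpha_i, alpha_j)/(alpha_j, alpha_j); the resulting 4x4 Cartan matrix is
[[2, -1, -1, 0], [-1, 2, 0, -1], [-1, 0, 2, 0], [0, -1, 0, 2]].
All simple roots have the same length, so the diagram is simply laced. The associated Dynkin diagram is a chain of 4 nodes with single edges (A_4), so the type is A_4 (the algebra sl(5)).

A_4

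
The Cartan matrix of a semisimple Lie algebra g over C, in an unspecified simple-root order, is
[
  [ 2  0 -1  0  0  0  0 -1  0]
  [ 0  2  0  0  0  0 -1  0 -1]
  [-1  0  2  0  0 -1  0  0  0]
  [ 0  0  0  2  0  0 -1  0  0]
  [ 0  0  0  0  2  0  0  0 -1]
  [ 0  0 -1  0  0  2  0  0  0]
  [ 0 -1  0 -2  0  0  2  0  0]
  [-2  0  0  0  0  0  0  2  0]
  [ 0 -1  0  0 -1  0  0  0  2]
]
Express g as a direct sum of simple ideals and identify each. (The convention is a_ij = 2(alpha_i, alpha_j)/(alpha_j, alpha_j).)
type B_5 ⊕ type C_4

The diagram associated to this matrix has two connected components: the simple roots {alpha_2, alpha_4, alpha_5, alpha_7, alpha_9} form a chain of 5 nodes with a double edge at one end; the terminal node there is the unique short simple root (B_5), and {alpha_1, alpha_3, alpha_6, alpha_8} form a chain of 4 nodes with a double edge at one end; the terminal node there is the unique long simple root (C_4). A semisimple Lie algebra decomposes uniquely as the direct sum of simple ideals, one per connected component of its Dynkin diagram, so g ≅ B_5 ⊕ C_4 (dimension 55 + 36 = 91).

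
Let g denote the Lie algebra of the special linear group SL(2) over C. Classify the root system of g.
This is sl(2), which has dimension 2^2 - 1 = 3 and rank 2 - 1 = 1 (a Cartan subalgebra is the diagonal traceless matrices). In the classification of classical Lie algebras, the special linear algebra sl(n+1) has type A_n; here n = 1, so the Dynkin diagram is a chain of 1 nodes with single edges (A_1). Hence the type is A_1.

A_1 (sl(2))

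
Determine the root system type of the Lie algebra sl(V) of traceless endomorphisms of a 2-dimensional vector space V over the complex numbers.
This is sl(2), which has dimension 2^2 - 1 = 3 and rank 2 - 1 = 1 (a Cartan subalgebra is the diagonal traceless matrices). In the classification of classical Lie algebras, the special linear algebra sl(n+1) has type A_n; here n = 1, so the Dynkin diagram is a chain of 1 nodes with single edges (A_1). Hence the type is A_1.

A_1 (sl(2))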